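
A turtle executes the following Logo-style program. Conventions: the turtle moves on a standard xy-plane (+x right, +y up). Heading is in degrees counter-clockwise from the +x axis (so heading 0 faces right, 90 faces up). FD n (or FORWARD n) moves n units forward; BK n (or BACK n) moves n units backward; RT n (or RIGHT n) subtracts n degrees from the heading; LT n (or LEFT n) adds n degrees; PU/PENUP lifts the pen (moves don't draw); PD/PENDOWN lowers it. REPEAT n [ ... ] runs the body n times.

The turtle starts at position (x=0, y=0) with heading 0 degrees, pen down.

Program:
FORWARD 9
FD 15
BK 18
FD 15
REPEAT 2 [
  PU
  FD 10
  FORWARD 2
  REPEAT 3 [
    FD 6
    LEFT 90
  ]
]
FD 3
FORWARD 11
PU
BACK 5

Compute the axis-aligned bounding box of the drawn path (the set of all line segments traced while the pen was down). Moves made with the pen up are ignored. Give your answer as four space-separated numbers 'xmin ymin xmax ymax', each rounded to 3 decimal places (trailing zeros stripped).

Answer: 0 0 24 0

Derivation:
Executing turtle program step by step:
Start: pos=(0,0), heading=0, pen down
FD 9: (0,0) -> (9,0) [heading=0, draw]
FD 15: (9,0) -> (24,0) [heading=0, draw]
BK 18: (24,0) -> (6,0) [heading=0, draw]
FD 15: (6,0) -> (21,0) [heading=0, draw]
REPEAT 2 [
  -- iteration 1/2 --
  PU: pen up
  FD 10: (21,0) -> (31,0) [heading=0, move]
  FD 2: (31,0) -> (33,0) [heading=0, move]
  REPEAT 3 [
    -- iteration 1/3 --
    FD 6: (33,0) -> (39,0) [heading=0, move]
    LT 90: heading 0 -> 90
    -- iteration 2/3 --
    FD 6: (39,0) -> (39,6) [heading=90, move]
    LT 90: heading 90 -> 180
    -- iteration 3/3 --
    FD 6: (39,6) -> (33,6) [heading=180, move]
    LT 90: heading 180 -> 270
  ]
  -- iteration 2/2 --
  PU: pen up
  FD 10: (33,6) -> (33,-4) [heading=270, move]
  FD 2: (33,-4) -> (33,-6) [heading=270, move]
  REPEAT 3 [
    -- iteration 1/3 --
    FD 6: (33,-6) -> (33,-12) [heading=270, move]
    LT 90: heading 270 -> 0
    -- iteration 2/3 --
    FD 6: (33,-12) -> (39,-12) [heading=0, move]
    LT 90: heading 0 -> 90
    -- iteration 3/3 --
    FD 6: (39,-12) -> (39,-6) [heading=90, move]
    LT 90: heading 90 -> 180
  ]
]
FD 3: (39,-6) -> (36,-6) [heading=180, move]
FD 11: (36,-6) -> (25,-6) [heading=180, move]
PU: pen up
BK 5: (25,-6) -> (30,-6) [heading=180, move]
Final: pos=(30,-6), heading=180, 4 segment(s) drawn

Segment endpoints: x in {0, 6, 9, 21, 24}, y in {0}
xmin=0, ymin=0, xmax=24, ymax=0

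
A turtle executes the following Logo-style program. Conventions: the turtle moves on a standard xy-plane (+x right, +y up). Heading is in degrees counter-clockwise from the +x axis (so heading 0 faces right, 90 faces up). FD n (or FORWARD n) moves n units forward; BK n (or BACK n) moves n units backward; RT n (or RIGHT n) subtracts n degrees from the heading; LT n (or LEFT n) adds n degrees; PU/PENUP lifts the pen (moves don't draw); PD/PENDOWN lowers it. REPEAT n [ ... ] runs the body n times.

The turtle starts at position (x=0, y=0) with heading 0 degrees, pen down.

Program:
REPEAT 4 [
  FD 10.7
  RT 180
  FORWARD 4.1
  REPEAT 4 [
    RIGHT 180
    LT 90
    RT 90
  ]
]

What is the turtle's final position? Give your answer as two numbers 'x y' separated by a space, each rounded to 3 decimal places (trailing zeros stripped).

Answer: 0 0

Derivation:
Executing turtle program step by step:
Start: pos=(0,0), heading=0, pen down
REPEAT 4 [
  -- iteration 1/4 --
  FD 10.7: (0,0) -> (10.7,0) [heading=0, draw]
  RT 180: heading 0 -> 180
  FD 4.1: (10.7,0) -> (6.6,0) [heading=180, draw]
  REPEAT 4 [
    -- iteration 1/4 --
    RT 180: heading 180 -> 0
    LT 90: heading 0 -> 90
    RT 90: heading 90 -> 0
    -- iteration 2/4 --
    RT 180: heading 0 -> 180
    LT 90: heading 180 -> 270
    RT 90: heading 270 -> 180
    -- iteration 3/4 --
    RT 180: heading 180 -> 0
    LT 90: heading 0 -> 90
    RT 90: heading 90 -> 0
    -- iteration 4/4 --
    RT 180: heading 0 -> 180
    LT 90: heading 180 -> 270
    RT 90: heading 270 -> 180
  ]
  -- iteration 2/4 --
  FD 10.7: (6.6,0) -> (-4.1,0) [heading=180, draw]
  RT 180: heading 180 -> 0
  FD 4.1: (-4.1,0) -> (0,0) [heading=0, draw]
  REPEAT 4 [
    -- iteration 1/4 --
    RT 180: heading 0 -> 180
    LT 90: heading 180 -> 270
    RT 90: heading 270 -> 180
    -- iteration 2/4 --
    RT 180: heading 180 -> 0
    LT 90: heading 0 -> 90
    RT 90: heading 90 -> 0
    -- iteration 3/4 --
    RT 180: heading 0 -> 180
    LT 90: heading 180 -> 270
    RT 90: heading 270 -> 180
    -- iteration 4/4 --
    RT 180: heading 180 -> 0
    LT 90: heading 0 -> 90
    RT 90: heading 90 -> 0
  ]
  -- iteration 3/4 --
  FD 10.7: (0,0) -> (10.7,0) [heading=0, draw]
  RT 180: heading 0 -> 180
  FD 4.1: (10.7,0) -> (6.6,0) [heading=180, draw]
  REPEAT 4 [
    -- iteration 1/4 --
    RT 180: heading 180 -> 0
    LT 90: heading 0 -> 90
    RT 90: heading 90 -> 0
    -- iteration 2/4 --
    RT 180: heading 0 -> 180
    LT 90: heading 180 -> 270
    RT 90: heading 270 -> 180
    -- iteration 3/4 --
    RT 180: heading 180 -> 0
    LT 90: heading 0 -> 90
    RT 90: heading 90 -> 0
    -- iteration 4/4 --
    RT 180: heading 0 -> 180
    LT 90: heading 180 -> 270
    RT 90: heading 270 -> 180
  ]
  -- iteration 4/4 --
  FD 10.7: (6.6,0) -> (-4.1,0) [heading=180, draw]
  RT 180: heading 180 -> 0
  FD 4.1: (-4.1,0) -> (0,0) [heading=0, draw]
  REPEAT 4 [
    -- iteration 1/4 --
    RT 180: heading 0 -> 180
    LT 90: heading 180 -> 270
    RT 90: heading 270 -> 180
    -- iteration 2/4 --
    RT 180: heading 180 -> 0
    LT 90: heading 0 -> 90
    RT 90: heading 90 -> 0
    -- iteration 3/4 --
    RT 180: heading 0 -> 180
    LT 90: heading 180 -> 270
    RT 90: heading 270 -> 180
    -- iteration 4/4 --
    RT 180: heading 180 -> 0
    LT 90: heading 0 -> 90
    RT 90: heading 90 -> 0
  ]
]
Final: pos=(0,0), heading=0, 8 segment(s) drawn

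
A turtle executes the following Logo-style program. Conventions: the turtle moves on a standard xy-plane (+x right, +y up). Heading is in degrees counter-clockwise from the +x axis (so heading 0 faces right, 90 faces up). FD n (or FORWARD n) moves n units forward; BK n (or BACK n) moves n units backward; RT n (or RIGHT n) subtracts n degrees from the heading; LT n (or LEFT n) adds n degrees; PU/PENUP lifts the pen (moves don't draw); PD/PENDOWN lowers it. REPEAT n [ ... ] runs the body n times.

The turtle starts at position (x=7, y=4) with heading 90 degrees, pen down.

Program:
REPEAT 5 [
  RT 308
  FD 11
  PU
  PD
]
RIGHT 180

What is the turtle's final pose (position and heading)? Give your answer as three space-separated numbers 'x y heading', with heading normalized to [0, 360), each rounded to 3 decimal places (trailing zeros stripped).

Executing turtle program step by step:
Start: pos=(7,4), heading=90, pen down
REPEAT 5 [
  -- iteration 1/5 --
  RT 308: heading 90 -> 142
  FD 11: (7,4) -> (-1.668,10.772) [heading=142, draw]
  PU: pen up
  PD: pen down
  -- iteration 2/5 --
  RT 308: heading 142 -> 194
  FD 11: (-1.668,10.772) -> (-12.341,8.111) [heading=194, draw]
  PU: pen up
  PD: pen down
  -- iteration 3/5 --
  RT 308: heading 194 -> 246
  FD 11: (-12.341,8.111) -> (-16.815,-1.938) [heading=246, draw]
  PU: pen up
  PD: pen down
  -- iteration 4/5 --
  RT 308: heading 246 -> 298
  FD 11: (-16.815,-1.938) -> (-11.651,-11.65) [heading=298, draw]
  PU: pen up
  PD: pen down
  -- iteration 5/5 --
  RT 308: heading 298 -> 350
  FD 11: (-11.651,-11.65) -> (-0.818,-13.56) [heading=350, draw]
  PU: pen up
  PD: pen down
]
RT 180: heading 350 -> 170
Final: pos=(-0.818,-13.56), heading=170, 5 segment(s) drawn

Answer: -0.818 -13.56 170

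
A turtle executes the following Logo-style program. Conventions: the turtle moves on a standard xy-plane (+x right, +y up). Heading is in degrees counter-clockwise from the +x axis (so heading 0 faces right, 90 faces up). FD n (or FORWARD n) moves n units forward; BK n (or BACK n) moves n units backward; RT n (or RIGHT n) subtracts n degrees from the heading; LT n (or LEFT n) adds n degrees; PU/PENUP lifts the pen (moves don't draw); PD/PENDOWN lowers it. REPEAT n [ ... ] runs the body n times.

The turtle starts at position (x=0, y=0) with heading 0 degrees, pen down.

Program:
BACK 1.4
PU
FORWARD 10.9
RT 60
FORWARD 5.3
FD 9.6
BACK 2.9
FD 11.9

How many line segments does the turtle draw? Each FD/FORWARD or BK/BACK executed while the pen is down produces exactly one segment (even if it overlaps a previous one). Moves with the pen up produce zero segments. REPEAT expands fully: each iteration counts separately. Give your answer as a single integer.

Answer: 1

Derivation:
Executing turtle program step by step:
Start: pos=(0,0), heading=0, pen down
BK 1.4: (0,0) -> (-1.4,0) [heading=0, draw]
PU: pen up
FD 10.9: (-1.4,0) -> (9.5,0) [heading=0, move]
RT 60: heading 0 -> 300
FD 5.3: (9.5,0) -> (12.15,-4.59) [heading=300, move]
FD 9.6: (12.15,-4.59) -> (16.95,-12.904) [heading=300, move]
BK 2.9: (16.95,-12.904) -> (15.5,-10.392) [heading=300, move]
FD 11.9: (15.5,-10.392) -> (21.45,-20.698) [heading=300, move]
Final: pos=(21.45,-20.698), heading=300, 1 segment(s) drawn
Segments drawn: 1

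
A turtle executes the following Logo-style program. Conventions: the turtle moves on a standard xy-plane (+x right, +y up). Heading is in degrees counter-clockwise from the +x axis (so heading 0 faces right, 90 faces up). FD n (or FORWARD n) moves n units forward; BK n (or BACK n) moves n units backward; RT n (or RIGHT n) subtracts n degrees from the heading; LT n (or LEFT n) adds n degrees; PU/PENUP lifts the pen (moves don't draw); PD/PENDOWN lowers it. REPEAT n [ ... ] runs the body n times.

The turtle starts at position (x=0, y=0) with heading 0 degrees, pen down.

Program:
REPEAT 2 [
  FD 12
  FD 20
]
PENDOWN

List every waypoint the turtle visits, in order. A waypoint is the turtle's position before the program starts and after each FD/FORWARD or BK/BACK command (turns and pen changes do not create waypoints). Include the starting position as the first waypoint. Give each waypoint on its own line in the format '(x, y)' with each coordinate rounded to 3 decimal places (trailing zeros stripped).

Answer: (0, 0)
(12, 0)
(32, 0)
(44, 0)
(64, 0)

Derivation:
Executing turtle program step by step:
Start: pos=(0,0), heading=0, pen down
REPEAT 2 [
  -- iteration 1/2 --
  FD 12: (0,0) -> (12,0) [heading=0, draw]
  FD 20: (12,0) -> (32,0) [heading=0, draw]
  -- iteration 2/2 --
  FD 12: (32,0) -> (44,0) [heading=0, draw]
  FD 20: (44,0) -> (64,0) [heading=0, draw]
]
PD: pen down
Final: pos=(64,0), heading=0, 4 segment(s) drawn
Waypoints (5 total):
(0, 0)
(12, 0)
(32, 0)
(44, 0)
(64, 0)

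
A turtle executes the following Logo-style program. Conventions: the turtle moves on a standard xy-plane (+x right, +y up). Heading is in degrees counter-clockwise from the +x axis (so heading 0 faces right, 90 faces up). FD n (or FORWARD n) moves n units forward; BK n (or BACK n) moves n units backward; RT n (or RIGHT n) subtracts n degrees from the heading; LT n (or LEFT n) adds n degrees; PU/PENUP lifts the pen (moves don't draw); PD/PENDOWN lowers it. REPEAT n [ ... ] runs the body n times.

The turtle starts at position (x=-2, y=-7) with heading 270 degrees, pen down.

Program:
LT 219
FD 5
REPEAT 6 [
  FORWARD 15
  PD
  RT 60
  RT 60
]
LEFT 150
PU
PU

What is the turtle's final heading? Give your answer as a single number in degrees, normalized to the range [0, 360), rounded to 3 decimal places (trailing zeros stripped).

Answer: 279

Derivation:
Executing turtle program step by step:
Start: pos=(-2,-7), heading=270, pen down
LT 219: heading 270 -> 129
FD 5: (-2,-7) -> (-5.147,-3.114) [heading=129, draw]
REPEAT 6 [
  -- iteration 1/6 --
  FD 15: (-5.147,-3.114) -> (-14.586,8.543) [heading=129, draw]
  PD: pen down
  RT 60: heading 129 -> 69
  RT 60: heading 69 -> 9
  -- iteration 2/6 --
  FD 15: (-14.586,8.543) -> (0.229,10.889) [heading=9, draw]
  PD: pen down
  RT 60: heading 9 -> 309
  RT 60: heading 309 -> 249
  -- iteration 3/6 --
  FD 15: (0.229,10.889) -> (-5.147,-3.114) [heading=249, draw]
  PD: pen down
  RT 60: heading 249 -> 189
  RT 60: heading 189 -> 129
  -- iteration 4/6 --
  FD 15: (-5.147,-3.114) -> (-14.586,8.543) [heading=129, draw]
  PD: pen down
  RT 60: heading 129 -> 69
  RT 60: heading 69 -> 9
  -- iteration 5/6 --
  FD 15: (-14.586,8.543) -> (0.229,10.889) [heading=9, draw]
  PD: pen down
  RT 60: heading 9 -> 309
  RT 60: heading 309 -> 249
  -- iteration 6/6 --
  FD 15: (0.229,10.889) -> (-5.147,-3.114) [heading=249, draw]
  PD: pen down
  RT 60: heading 249 -> 189
  RT 60: heading 189 -> 129
]
LT 150: heading 129 -> 279
PU: pen up
PU: pen up
Final: pos=(-5.147,-3.114), heading=279, 7 segment(s) drawn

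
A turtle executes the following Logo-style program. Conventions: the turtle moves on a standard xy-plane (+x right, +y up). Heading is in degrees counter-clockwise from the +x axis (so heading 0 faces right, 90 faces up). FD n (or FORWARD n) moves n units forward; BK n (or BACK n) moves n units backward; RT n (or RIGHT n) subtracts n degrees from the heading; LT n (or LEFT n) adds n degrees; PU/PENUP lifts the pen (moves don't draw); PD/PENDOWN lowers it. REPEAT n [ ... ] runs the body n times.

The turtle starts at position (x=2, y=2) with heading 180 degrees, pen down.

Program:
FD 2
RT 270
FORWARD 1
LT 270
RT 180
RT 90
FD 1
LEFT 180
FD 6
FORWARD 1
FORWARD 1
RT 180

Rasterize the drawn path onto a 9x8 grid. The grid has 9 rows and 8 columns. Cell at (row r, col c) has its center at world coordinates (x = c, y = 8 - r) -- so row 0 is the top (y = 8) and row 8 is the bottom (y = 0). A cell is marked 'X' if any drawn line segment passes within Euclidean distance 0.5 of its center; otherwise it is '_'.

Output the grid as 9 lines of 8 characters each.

Segment 0: (2,2) -> (0,2)
Segment 1: (0,2) -> (0,1)
Segment 2: (0,1) -> (0,0)
Segment 3: (0,0) -> (0,6)
Segment 4: (0,6) -> (0,7)
Segment 5: (0,7) -> (0,8)

Answer: X_______
X_______
X_______
X_______
X_______
X_______
XXX_____
X_______
X_______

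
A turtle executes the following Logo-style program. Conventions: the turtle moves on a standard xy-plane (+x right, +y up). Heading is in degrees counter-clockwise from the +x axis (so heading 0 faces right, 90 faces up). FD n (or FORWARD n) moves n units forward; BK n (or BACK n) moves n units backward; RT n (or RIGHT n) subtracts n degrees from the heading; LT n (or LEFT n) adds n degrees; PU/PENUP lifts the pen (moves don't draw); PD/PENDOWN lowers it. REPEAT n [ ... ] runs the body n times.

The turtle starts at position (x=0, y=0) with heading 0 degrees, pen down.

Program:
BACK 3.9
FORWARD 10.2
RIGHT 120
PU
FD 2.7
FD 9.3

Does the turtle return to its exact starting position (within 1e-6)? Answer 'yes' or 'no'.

Answer: no

Derivation:
Executing turtle program step by step:
Start: pos=(0,0), heading=0, pen down
BK 3.9: (0,0) -> (-3.9,0) [heading=0, draw]
FD 10.2: (-3.9,0) -> (6.3,0) [heading=0, draw]
RT 120: heading 0 -> 240
PU: pen up
FD 2.7: (6.3,0) -> (4.95,-2.338) [heading=240, move]
FD 9.3: (4.95,-2.338) -> (0.3,-10.392) [heading=240, move]
Final: pos=(0.3,-10.392), heading=240, 2 segment(s) drawn

Start position: (0, 0)
Final position: (0.3, -10.392)
Distance = 10.397; >= 1e-6 -> NOT closed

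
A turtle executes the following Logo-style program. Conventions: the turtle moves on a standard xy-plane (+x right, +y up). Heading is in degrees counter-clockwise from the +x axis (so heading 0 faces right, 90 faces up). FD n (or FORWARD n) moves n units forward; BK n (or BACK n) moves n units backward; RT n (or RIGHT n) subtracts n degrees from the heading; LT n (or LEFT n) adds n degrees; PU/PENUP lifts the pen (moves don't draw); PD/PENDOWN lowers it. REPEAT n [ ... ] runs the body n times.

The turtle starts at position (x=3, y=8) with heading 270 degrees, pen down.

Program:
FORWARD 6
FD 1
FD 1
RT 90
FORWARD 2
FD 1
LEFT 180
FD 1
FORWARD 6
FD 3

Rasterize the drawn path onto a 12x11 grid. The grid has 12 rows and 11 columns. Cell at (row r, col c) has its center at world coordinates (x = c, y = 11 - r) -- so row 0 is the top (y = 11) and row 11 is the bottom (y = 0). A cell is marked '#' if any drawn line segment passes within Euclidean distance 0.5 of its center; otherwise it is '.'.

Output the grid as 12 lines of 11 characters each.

Segment 0: (3,8) -> (3,2)
Segment 1: (3,2) -> (3,1)
Segment 2: (3,1) -> (3,0)
Segment 3: (3,0) -> (1,0)
Segment 4: (1,0) -> (-0,0)
Segment 5: (-0,0) -> (1,0)
Segment 6: (1,0) -> (7,-0)
Segment 7: (7,-0) -> (10,-0)

Answer: ...........
...........
...........
...#.......
...#.......
...#.......
...#.......
...#.......
...#.......
...#.......
...#.......
###########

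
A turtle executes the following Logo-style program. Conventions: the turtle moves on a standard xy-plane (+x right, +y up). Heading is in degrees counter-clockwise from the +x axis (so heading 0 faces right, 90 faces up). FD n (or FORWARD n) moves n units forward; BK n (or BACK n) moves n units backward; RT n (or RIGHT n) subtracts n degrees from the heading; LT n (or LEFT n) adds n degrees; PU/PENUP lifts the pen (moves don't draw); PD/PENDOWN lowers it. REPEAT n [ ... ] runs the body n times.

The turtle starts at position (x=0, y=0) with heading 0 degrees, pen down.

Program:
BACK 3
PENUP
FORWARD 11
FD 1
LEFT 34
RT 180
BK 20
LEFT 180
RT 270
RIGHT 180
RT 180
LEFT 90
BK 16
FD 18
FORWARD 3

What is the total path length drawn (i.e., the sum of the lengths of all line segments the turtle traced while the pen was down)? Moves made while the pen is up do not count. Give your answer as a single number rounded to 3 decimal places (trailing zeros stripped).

Executing turtle program step by step:
Start: pos=(0,0), heading=0, pen down
BK 3: (0,0) -> (-3,0) [heading=0, draw]
PU: pen up
FD 11: (-3,0) -> (8,0) [heading=0, move]
FD 1: (8,0) -> (9,0) [heading=0, move]
LT 34: heading 0 -> 34
RT 180: heading 34 -> 214
BK 20: (9,0) -> (25.581,11.184) [heading=214, move]
LT 180: heading 214 -> 34
RT 270: heading 34 -> 124
RT 180: heading 124 -> 304
RT 180: heading 304 -> 124
LT 90: heading 124 -> 214
BK 16: (25.581,11.184) -> (38.845,20.131) [heading=214, move]
FD 18: (38.845,20.131) -> (23.923,10.065) [heading=214, move]
FD 3: (23.923,10.065) -> (21.436,8.388) [heading=214, move]
Final: pos=(21.436,8.388), heading=214, 1 segment(s) drawn

Segment lengths:
  seg 1: (0,0) -> (-3,0), length = 3
Total = 3

Answer: 3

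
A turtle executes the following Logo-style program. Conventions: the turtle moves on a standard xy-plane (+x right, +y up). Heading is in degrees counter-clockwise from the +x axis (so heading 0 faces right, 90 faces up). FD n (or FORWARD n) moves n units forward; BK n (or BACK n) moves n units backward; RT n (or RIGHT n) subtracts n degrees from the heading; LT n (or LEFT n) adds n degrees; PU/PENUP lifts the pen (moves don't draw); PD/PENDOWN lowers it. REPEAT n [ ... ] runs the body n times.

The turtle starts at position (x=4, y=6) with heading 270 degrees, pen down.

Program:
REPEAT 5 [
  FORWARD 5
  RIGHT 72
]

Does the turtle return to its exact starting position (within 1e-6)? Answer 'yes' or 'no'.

Executing turtle program step by step:
Start: pos=(4,6), heading=270, pen down
REPEAT 5 [
  -- iteration 1/5 --
  FD 5: (4,6) -> (4,1) [heading=270, draw]
  RT 72: heading 270 -> 198
  -- iteration 2/5 --
  FD 5: (4,1) -> (-0.755,-0.545) [heading=198, draw]
  RT 72: heading 198 -> 126
  -- iteration 3/5 --
  FD 5: (-0.755,-0.545) -> (-3.694,3.5) [heading=126, draw]
  RT 72: heading 126 -> 54
  -- iteration 4/5 --
  FD 5: (-3.694,3.5) -> (-0.755,7.545) [heading=54, draw]
  RT 72: heading 54 -> 342
  -- iteration 5/5 --
  FD 5: (-0.755,7.545) -> (4,6) [heading=342, draw]
  RT 72: heading 342 -> 270
]
Final: pos=(4,6), heading=270, 5 segment(s) drawn

Start position: (4, 6)
Final position: (4, 6)
Distance = 0; < 1e-6 -> CLOSED

Answer: yes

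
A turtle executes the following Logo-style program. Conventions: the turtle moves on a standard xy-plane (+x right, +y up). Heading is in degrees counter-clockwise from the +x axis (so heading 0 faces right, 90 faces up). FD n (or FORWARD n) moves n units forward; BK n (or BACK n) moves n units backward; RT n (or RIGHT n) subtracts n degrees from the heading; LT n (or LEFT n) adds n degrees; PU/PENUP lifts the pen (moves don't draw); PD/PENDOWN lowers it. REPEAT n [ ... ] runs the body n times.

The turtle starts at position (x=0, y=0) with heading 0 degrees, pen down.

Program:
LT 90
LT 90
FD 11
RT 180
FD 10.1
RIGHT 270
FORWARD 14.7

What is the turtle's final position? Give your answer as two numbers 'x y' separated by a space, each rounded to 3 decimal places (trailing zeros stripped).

Answer: -0.9 14.7

Derivation:
Executing turtle program step by step:
Start: pos=(0,0), heading=0, pen down
LT 90: heading 0 -> 90
LT 90: heading 90 -> 180
FD 11: (0,0) -> (-11,0) [heading=180, draw]
RT 180: heading 180 -> 0
FD 10.1: (-11,0) -> (-0.9,0) [heading=0, draw]
RT 270: heading 0 -> 90
FD 14.7: (-0.9,0) -> (-0.9,14.7) [heading=90, draw]
Final: pos=(-0.9,14.7), heading=90, 3 segment(s) drawn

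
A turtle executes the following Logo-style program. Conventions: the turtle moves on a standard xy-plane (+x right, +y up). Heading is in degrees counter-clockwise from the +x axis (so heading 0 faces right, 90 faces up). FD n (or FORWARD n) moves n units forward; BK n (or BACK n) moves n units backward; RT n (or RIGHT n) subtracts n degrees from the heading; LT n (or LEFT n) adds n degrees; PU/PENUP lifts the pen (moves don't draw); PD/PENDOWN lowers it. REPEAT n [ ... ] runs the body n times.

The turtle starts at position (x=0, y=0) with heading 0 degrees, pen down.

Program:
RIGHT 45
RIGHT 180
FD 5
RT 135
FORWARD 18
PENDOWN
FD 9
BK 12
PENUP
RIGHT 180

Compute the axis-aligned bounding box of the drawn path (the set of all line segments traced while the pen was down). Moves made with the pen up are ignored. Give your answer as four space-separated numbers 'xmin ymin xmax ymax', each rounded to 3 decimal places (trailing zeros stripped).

Executing turtle program step by step:
Start: pos=(0,0), heading=0, pen down
RT 45: heading 0 -> 315
RT 180: heading 315 -> 135
FD 5: (0,0) -> (-3.536,3.536) [heading=135, draw]
RT 135: heading 135 -> 0
FD 18: (-3.536,3.536) -> (14.464,3.536) [heading=0, draw]
PD: pen down
FD 9: (14.464,3.536) -> (23.464,3.536) [heading=0, draw]
BK 12: (23.464,3.536) -> (11.464,3.536) [heading=0, draw]
PU: pen up
RT 180: heading 0 -> 180
Final: pos=(11.464,3.536), heading=180, 4 segment(s) drawn

Segment endpoints: x in {-3.536, 0, 11.464, 14.464, 23.464}, y in {0, 3.536, 3.536, 3.536, 3.536}
xmin=-3.536, ymin=0, xmax=23.464, ymax=3.536

Answer: -3.536 0 23.464 3.536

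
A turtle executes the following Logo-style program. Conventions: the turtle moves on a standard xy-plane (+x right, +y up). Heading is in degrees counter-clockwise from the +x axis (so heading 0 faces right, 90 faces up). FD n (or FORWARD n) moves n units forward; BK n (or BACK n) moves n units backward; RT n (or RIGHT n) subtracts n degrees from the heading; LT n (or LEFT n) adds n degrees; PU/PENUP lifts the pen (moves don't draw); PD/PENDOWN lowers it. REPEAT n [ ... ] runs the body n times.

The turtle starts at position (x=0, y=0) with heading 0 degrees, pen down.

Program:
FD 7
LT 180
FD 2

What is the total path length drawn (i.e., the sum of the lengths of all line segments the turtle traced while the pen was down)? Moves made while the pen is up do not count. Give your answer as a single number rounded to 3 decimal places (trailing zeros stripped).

Answer: 9

Derivation:
Executing turtle program step by step:
Start: pos=(0,0), heading=0, pen down
FD 7: (0,0) -> (7,0) [heading=0, draw]
LT 180: heading 0 -> 180
FD 2: (7,0) -> (5,0) [heading=180, draw]
Final: pos=(5,0), heading=180, 2 segment(s) drawn

Segment lengths:
  seg 1: (0,0) -> (7,0), length = 7
  seg 2: (7,0) -> (5,0), length = 2
Total = 9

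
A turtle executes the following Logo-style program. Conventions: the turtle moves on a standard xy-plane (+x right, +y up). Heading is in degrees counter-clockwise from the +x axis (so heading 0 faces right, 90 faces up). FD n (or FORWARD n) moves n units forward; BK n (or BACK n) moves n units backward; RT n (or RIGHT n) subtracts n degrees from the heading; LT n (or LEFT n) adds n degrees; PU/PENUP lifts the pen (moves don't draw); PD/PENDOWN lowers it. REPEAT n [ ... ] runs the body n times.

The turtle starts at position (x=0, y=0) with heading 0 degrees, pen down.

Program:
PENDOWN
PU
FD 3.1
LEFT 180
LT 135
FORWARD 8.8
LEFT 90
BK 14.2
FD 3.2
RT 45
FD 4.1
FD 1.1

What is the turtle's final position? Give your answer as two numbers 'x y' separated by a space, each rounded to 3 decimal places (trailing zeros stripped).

Answer: 6.744 -14.001

Derivation:
Executing turtle program step by step:
Start: pos=(0,0), heading=0, pen down
PD: pen down
PU: pen up
FD 3.1: (0,0) -> (3.1,0) [heading=0, move]
LT 180: heading 0 -> 180
LT 135: heading 180 -> 315
FD 8.8: (3.1,0) -> (9.323,-6.223) [heading=315, move]
LT 90: heading 315 -> 45
BK 14.2: (9.323,-6.223) -> (-0.718,-16.263) [heading=45, move]
FD 3.2: (-0.718,-16.263) -> (1.544,-14.001) [heading=45, move]
RT 45: heading 45 -> 0
FD 4.1: (1.544,-14.001) -> (5.644,-14.001) [heading=0, move]
FD 1.1: (5.644,-14.001) -> (6.744,-14.001) [heading=0, move]
Final: pos=(6.744,-14.001), heading=0, 0 segment(s) drawn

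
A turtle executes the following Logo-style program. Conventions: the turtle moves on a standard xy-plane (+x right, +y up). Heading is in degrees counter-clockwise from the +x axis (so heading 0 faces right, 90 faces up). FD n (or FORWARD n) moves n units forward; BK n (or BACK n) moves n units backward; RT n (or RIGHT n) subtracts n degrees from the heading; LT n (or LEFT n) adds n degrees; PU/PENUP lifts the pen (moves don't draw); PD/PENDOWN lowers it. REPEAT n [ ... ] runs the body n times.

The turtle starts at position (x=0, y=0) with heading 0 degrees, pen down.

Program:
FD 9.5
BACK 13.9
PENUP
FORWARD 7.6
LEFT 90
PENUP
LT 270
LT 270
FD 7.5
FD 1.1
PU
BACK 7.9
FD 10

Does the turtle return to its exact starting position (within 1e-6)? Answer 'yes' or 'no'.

Answer: no

Derivation:
Executing turtle program step by step:
Start: pos=(0,0), heading=0, pen down
FD 9.5: (0,0) -> (9.5,0) [heading=0, draw]
BK 13.9: (9.5,0) -> (-4.4,0) [heading=0, draw]
PU: pen up
FD 7.6: (-4.4,0) -> (3.2,0) [heading=0, move]
LT 90: heading 0 -> 90
PU: pen up
LT 270: heading 90 -> 0
LT 270: heading 0 -> 270
FD 7.5: (3.2,0) -> (3.2,-7.5) [heading=270, move]
FD 1.1: (3.2,-7.5) -> (3.2,-8.6) [heading=270, move]
PU: pen up
BK 7.9: (3.2,-8.6) -> (3.2,-0.7) [heading=270, move]
FD 10: (3.2,-0.7) -> (3.2,-10.7) [heading=270, move]
Final: pos=(3.2,-10.7), heading=270, 2 segment(s) drawn

Start position: (0, 0)
Final position: (3.2, -10.7)
Distance = 11.168; >= 1e-6 -> NOT closed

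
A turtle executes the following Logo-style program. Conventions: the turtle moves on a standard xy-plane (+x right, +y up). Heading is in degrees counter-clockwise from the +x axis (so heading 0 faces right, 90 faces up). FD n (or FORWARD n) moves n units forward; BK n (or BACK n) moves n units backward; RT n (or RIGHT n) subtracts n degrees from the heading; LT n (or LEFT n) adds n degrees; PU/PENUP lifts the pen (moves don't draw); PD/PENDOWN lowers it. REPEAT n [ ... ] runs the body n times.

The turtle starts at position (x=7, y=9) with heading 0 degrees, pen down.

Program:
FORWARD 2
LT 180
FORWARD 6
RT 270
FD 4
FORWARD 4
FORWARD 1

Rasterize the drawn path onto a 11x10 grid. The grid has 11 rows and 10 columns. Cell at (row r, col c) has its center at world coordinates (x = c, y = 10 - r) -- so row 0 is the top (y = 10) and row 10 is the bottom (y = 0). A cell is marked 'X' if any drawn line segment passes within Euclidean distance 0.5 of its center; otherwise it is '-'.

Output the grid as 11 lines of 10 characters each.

Segment 0: (7,9) -> (9,9)
Segment 1: (9,9) -> (3,9)
Segment 2: (3,9) -> (3,5)
Segment 3: (3,5) -> (3,1)
Segment 4: (3,1) -> (3,0)

Answer: ----------
---XXXXXXX
---X------
---X------
---X------
---X------
---X------
---X------
---X------
---X------
---X------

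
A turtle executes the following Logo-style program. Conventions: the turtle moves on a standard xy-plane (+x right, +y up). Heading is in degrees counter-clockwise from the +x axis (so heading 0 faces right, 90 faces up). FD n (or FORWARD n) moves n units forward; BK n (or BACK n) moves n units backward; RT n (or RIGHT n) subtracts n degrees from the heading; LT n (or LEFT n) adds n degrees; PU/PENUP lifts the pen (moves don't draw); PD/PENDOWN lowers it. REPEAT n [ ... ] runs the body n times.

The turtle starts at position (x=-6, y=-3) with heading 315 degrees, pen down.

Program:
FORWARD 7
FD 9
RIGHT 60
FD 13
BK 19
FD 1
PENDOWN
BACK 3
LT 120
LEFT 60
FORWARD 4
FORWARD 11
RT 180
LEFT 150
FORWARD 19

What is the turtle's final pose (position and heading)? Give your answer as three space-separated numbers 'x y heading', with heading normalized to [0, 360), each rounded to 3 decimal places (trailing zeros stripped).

Executing turtle program step by step:
Start: pos=(-6,-3), heading=315, pen down
FD 7: (-6,-3) -> (-1.05,-7.95) [heading=315, draw]
FD 9: (-1.05,-7.95) -> (5.314,-14.314) [heading=315, draw]
RT 60: heading 315 -> 255
FD 13: (5.314,-14.314) -> (1.949,-26.871) [heading=255, draw]
BK 19: (1.949,-26.871) -> (6.867,-8.518) [heading=255, draw]
FD 1: (6.867,-8.518) -> (6.608,-9.484) [heading=255, draw]
PD: pen down
BK 3: (6.608,-9.484) -> (7.384,-6.586) [heading=255, draw]
LT 120: heading 255 -> 15
LT 60: heading 15 -> 75
FD 4: (7.384,-6.586) -> (8.42,-2.723) [heading=75, draw]
FD 11: (8.42,-2.723) -> (11.267,7.903) [heading=75, draw]
RT 180: heading 75 -> 255
LT 150: heading 255 -> 45
FD 19: (11.267,7.903) -> (24.702,21.338) [heading=45, draw]
Final: pos=(24.702,21.338), heading=45, 9 segment(s) drawn

Answer: 24.702 21.338 45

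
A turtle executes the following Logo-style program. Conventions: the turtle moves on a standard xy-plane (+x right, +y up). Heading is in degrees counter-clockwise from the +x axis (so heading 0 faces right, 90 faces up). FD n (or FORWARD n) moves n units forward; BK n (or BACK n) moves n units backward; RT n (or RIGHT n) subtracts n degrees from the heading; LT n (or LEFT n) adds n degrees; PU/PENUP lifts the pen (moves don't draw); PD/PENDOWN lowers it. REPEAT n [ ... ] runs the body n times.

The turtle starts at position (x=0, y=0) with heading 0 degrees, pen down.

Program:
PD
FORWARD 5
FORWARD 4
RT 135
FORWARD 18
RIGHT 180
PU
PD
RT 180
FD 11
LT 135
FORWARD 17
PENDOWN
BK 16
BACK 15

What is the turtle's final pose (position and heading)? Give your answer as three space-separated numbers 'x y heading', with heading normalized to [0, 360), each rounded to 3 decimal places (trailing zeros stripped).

Answer: -25.506 -20.506 0

Derivation:
Executing turtle program step by step:
Start: pos=(0,0), heading=0, pen down
PD: pen down
FD 5: (0,0) -> (5,0) [heading=0, draw]
FD 4: (5,0) -> (9,0) [heading=0, draw]
RT 135: heading 0 -> 225
FD 18: (9,0) -> (-3.728,-12.728) [heading=225, draw]
RT 180: heading 225 -> 45
PU: pen up
PD: pen down
RT 180: heading 45 -> 225
FD 11: (-3.728,-12.728) -> (-11.506,-20.506) [heading=225, draw]
LT 135: heading 225 -> 0
FD 17: (-11.506,-20.506) -> (5.494,-20.506) [heading=0, draw]
PD: pen down
BK 16: (5.494,-20.506) -> (-10.506,-20.506) [heading=0, draw]
BK 15: (-10.506,-20.506) -> (-25.506,-20.506) [heading=0, draw]
Final: pos=(-25.506,-20.506), heading=0, 7 segment(s) drawn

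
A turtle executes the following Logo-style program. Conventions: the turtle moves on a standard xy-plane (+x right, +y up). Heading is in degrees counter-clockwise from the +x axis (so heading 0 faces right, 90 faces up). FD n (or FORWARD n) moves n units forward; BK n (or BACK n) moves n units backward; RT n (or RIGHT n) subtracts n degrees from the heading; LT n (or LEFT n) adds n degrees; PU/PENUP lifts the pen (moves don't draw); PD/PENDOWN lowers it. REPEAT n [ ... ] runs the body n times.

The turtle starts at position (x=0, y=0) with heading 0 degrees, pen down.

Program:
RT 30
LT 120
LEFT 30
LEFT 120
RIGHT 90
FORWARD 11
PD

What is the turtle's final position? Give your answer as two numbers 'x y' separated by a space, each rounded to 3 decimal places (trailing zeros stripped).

Answer: -9.526 5.5

Derivation:
Executing turtle program step by step:
Start: pos=(0,0), heading=0, pen down
RT 30: heading 0 -> 330
LT 120: heading 330 -> 90
LT 30: heading 90 -> 120
LT 120: heading 120 -> 240
RT 90: heading 240 -> 150
FD 11: (0,0) -> (-9.526,5.5) [heading=150, draw]
PD: pen down
Final: pos=(-9.526,5.5), heading=150, 1 segment(s) drawn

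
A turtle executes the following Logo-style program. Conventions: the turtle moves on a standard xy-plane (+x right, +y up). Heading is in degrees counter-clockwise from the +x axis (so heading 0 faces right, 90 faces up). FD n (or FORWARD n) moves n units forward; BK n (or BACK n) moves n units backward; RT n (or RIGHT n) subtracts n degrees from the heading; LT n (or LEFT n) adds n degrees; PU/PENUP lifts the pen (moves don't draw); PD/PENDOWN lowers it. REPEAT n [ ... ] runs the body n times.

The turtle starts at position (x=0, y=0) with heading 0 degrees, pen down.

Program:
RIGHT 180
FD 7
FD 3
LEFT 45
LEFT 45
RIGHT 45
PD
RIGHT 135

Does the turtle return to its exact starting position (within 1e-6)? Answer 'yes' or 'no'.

Answer: no

Derivation:
Executing turtle program step by step:
Start: pos=(0,0), heading=0, pen down
RT 180: heading 0 -> 180
FD 7: (0,0) -> (-7,0) [heading=180, draw]
FD 3: (-7,0) -> (-10,0) [heading=180, draw]
LT 45: heading 180 -> 225
LT 45: heading 225 -> 270
RT 45: heading 270 -> 225
PD: pen down
RT 135: heading 225 -> 90
Final: pos=(-10,0), heading=90, 2 segment(s) drawn

Start position: (0, 0)
Final position: (-10, 0)
Distance = 10; >= 1e-6 -> NOT closed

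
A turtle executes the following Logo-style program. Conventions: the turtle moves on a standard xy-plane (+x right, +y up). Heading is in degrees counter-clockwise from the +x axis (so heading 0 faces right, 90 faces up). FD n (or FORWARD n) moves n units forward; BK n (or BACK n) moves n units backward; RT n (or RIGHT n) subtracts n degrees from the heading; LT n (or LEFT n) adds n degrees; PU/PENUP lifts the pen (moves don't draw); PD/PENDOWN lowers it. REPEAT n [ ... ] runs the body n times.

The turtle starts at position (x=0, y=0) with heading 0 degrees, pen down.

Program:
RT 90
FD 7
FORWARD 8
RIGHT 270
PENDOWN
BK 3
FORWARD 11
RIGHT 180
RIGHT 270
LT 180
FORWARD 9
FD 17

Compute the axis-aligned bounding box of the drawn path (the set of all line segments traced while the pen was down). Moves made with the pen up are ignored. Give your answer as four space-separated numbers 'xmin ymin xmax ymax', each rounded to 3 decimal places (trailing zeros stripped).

Executing turtle program step by step:
Start: pos=(0,0), heading=0, pen down
RT 90: heading 0 -> 270
FD 7: (0,0) -> (0,-7) [heading=270, draw]
FD 8: (0,-7) -> (0,-15) [heading=270, draw]
RT 270: heading 270 -> 0
PD: pen down
BK 3: (0,-15) -> (-3,-15) [heading=0, draw]
FD 11: (-3,-15) -> (8,-15) [heading=0, draw]
RT 180: heading 0 -> 180
RT 270: heading 180 -> 270
LT 180: heading 270 -> 90
FD 9: (8,-15) -> (8,-6) [heading=90, draw]
FD 17: (8,-6) -> (8,11) [heading=90, draw]
Final: pos=(8,11), heading=90, 6 segment(s) drawn

Segment endpoints: x in {-3, 0, 0, 0, 8, 8, 8}, y in {-15, -15, -7, -6, 0, 11}
xmin=-3, ymin=-15, xmax=8, ymax=11

Answer: -3 -15 8 11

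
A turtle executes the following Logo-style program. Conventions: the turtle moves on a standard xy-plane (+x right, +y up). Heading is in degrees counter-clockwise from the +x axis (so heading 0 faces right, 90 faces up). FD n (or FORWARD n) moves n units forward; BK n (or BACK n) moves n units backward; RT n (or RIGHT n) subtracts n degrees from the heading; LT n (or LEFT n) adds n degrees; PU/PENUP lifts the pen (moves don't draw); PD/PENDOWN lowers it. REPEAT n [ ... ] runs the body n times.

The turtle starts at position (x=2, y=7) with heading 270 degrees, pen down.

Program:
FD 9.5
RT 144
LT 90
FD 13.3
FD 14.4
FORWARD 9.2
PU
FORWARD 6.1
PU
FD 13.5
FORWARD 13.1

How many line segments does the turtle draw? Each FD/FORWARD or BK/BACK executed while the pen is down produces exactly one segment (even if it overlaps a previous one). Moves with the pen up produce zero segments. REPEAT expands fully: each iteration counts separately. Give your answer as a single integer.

Executing turtle program step by step:
Start: pos=(2,7), heading=270, pen down
FD 9.5: (2,7) -> (2,-2.5) [heading=270, draw]
RT 144: heading 270 -> 126
LT 90: heading 126 -> 216
FD 13.3: (2,-2.5) -> (-8.76,-10.318) [heading=216, draw]
FD 14.4: (-8.76,-10.318) -> (-20.41,-18.782) [heading=216, draw]
FD 9.2: (-20.41,-18.782) -> (-27.853,-24.189) [heading=216, draw]
PU: pen up
FD 6.1: (-27.853,-24.189) -> (-32.788,-27.775) [heading=216, move]
PU: pen up
FD 13.5: (-32.788,-27.775) -> (-43.709,-35.71) [heading=216, move]
FD 13.1: (-43.709,-35.71) -> (-54.308,-43.41) [heading=216, move]
Final: pos=(-54.308,-43.41), heading=216, 4 segment(s) drawn
Segments drawn: 4

Answer: 4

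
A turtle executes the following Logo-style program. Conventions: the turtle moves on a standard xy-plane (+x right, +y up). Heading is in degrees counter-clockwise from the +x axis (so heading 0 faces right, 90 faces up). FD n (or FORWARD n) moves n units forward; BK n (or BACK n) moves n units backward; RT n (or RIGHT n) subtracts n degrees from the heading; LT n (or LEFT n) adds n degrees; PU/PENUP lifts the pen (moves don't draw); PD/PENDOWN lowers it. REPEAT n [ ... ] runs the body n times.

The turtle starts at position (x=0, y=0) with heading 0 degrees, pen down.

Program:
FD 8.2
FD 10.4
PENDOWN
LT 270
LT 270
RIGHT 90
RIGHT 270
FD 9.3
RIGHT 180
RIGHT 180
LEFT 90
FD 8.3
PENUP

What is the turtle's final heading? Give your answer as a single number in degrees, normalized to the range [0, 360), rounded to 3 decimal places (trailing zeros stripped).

Executing turtle program step by step:
Start: pos=(0,0), heading=0, pen down
FD 8.2: (0,0) -> (8.2,0) [heading=0, draw]
FD 10.4: (8.2,0) -> (18.6,0) [heading=0, draw]
PD: pen down
LT 270: heading 0 -> 270
LT 270: heading 270 -> 180
RT 90: heading 180 -> 90
RT 270: heading 90 -> 180
FD 9.3: (18.6,0) -> (9.3,0) [heading=180, draw]
RT 180: heading 180 -> 0
RT 180: heading 0 -> 180
LT 90: heading 180 -> 270
FD 8.3: (9.3,0) -> (9.3,-8.3) [heading=270, draw]
PU: pen up
Final: pos=(9.3,-8.3), heading=270, 4 segment(s) drawn

Answer: 270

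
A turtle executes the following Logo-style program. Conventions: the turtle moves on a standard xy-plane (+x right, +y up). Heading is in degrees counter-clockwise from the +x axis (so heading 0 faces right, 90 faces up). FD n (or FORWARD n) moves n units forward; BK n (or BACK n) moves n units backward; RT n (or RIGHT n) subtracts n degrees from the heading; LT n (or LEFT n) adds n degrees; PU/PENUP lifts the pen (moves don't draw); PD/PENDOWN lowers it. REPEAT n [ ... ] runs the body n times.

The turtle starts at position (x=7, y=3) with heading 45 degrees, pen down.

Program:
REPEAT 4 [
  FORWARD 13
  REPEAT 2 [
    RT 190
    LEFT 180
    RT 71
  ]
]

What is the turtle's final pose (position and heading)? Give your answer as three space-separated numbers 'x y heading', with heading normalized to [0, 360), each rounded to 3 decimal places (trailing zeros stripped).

Executing turtle program step by step:
Start: pos=(7,3), heading=45, pen down
REPEAT 4 [
  -- iteration 1/4 --
  FD 13: (7,3) -> (16.192,12.192) [heading=45, draw]
  REPEAT 2 [
    -- iteration 1/2 --
    RT 190: heading 45 -> 215
    LT 180: heading 215 -> 35
    RT 71: heading 35 -> 324
    -- iteration 2/2 --
    RT 190: heading 324 -> 134
    LT 180: heading 134 -> 314
    RT 71: heading 314 -> 243
  ]
  -- iteration 2/4 --
  FD 13: (16.192,12.192) -> (10.291,0.609) [heading=243, draw]
  REPEAT 2 [
    -- iteration 1/2 --
    RT 190: heading 243 -> 53
    LT 180: heading 53 -> 233
    RT 71: heading 233 -> 162
    -- iteration 2/2 --
    RT 190: heading 162 -> 332
    LT 180: heading 332 -> 152
    RT 71: heading 152 -> 81
  ]
  -- iteration 3/4 --
  FD 13: (10.291,0.609) -> (12.324,13.449) [heading=81, draw]
  REPEAT 2 [
    -- iteration 1/2 --
    RT 190: heading 81 -> 251
    LT 180: heading 251 -> 71
    RT 71: heading 71 -> 0
    -- iteration 2/2 --
    RT 190: heading 0 -> 170
    LT 180: heading 170 -> 350
    RT 71: heading 350 -> 279
  ]
  -- iteration 4/4 --
  FD 13: (12.324,13.449) -> (14.358,0.609) [heading=279, draw]
  REPEAT 2 [
    -- iteration 1/2 --
    RT 190: heading 279 -> 89
    LT 180: heading 89 -> 269
    RT 71: heading 269 -> 198
    -- iteration 2/2 --
    RT 190: heading 198 -> 8
    LT 180: heading 8 -> 188
    RT 71: heading 188 -> 117
  ]
]
Final: pos=(14.358,0.609), heading=117, 4 segment(s) drawn

Answer: 14.358 0.609 117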